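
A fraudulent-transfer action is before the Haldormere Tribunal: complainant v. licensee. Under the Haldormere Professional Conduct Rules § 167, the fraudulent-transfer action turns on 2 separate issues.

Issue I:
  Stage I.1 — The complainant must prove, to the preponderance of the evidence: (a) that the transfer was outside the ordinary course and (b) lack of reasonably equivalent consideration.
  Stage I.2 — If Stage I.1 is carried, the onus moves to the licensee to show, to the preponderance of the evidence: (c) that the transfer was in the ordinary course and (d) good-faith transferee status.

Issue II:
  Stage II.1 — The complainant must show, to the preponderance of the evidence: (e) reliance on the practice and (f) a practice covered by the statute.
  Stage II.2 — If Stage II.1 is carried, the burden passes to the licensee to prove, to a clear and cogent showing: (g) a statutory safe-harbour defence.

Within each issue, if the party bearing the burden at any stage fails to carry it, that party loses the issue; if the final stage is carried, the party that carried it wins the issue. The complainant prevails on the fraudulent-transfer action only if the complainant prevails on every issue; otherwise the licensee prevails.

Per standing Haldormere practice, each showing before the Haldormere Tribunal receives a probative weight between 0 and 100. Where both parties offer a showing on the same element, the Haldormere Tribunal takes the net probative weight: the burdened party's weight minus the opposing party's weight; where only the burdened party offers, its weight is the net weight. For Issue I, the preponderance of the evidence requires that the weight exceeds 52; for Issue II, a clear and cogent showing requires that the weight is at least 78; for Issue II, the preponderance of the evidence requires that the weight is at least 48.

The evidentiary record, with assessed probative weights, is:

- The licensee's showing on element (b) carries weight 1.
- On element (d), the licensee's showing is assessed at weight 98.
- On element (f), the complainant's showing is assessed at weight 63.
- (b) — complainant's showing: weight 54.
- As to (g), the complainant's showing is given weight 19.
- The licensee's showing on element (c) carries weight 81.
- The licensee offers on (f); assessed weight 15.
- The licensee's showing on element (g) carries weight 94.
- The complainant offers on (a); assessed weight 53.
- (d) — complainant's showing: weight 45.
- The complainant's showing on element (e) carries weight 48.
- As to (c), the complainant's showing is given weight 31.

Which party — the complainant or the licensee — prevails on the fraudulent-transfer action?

complainant

— Issue I —
Stage I.1 — burden on complainant; standard: the preponderance of the evidence (weight exceeds 52).
    (a): 53 > 52 [met]
    (b): 54 − 1 = 53 > 52 [met]
  All elements met. The burden passes to the licensee.
Stage I.2 — burden on licensee; standard: the preponderance of the evidence (weight exceeds 52).
    (c): 81 − 31 = 50 ≤ 52 [not met]
    (d): 98 − 45 = 53 > 52 [met]
  Not every element is met, so the licensee fails to carry Stage I.2.
The complainant prevails on this issue.
— Issue II —
Stage II.1 (complainant, the preponderance of the evidence, weight is at least 48): (e) 48 ≥ 48 — meets; (f) net 63−15=48 ≥ 48 — meets.
  Stage II.1 carried; the burden shifts to the licensee.
Stage II.2 (licensee, a clear and cogent showing, weight is at least 78): (g) net 94−19=75 < 78 — fails.
  Stage II.2 not carried; the licensee fails its burden.
So the complainant prevails on this issue.
Per-issue: Issue I → complainant; Issue II → complainant. The complainant must prevail on every issue; overall, the complainant prevails.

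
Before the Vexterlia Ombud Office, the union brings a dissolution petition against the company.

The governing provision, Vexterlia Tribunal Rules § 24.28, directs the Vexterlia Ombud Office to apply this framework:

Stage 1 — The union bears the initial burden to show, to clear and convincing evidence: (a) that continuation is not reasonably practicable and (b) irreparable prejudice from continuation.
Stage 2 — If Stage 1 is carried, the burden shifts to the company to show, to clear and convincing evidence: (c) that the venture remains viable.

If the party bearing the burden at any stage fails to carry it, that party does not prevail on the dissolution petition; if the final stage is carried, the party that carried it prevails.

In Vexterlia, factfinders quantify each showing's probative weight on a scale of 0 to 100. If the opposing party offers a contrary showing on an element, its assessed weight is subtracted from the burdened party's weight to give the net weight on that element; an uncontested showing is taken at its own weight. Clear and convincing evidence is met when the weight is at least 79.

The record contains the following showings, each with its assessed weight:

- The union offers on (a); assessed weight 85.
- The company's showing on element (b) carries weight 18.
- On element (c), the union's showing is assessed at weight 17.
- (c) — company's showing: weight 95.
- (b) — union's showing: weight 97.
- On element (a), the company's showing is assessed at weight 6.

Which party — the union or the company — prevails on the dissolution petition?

union

At Stage 1 the union must meet clear and convincing evidence (weight is at least 79): on (a) the weight is 85 less the opposing 6 gives net 79, which does reach 79, so (a) meets the standard; on (b) the weight is 97 less the opposing 18 gives net 79, which does reach 79, so (b) meets the standard.
  The union carries Stage 1; the company now bears the burden.
At Stage 2 the company must meet clear and convincing evidence (weight is at least 79): on (c) the weight is 95 less the opposing 17 gives net 78, < 79, so (c) does not meet the standard.
  Stage 2 not carried; the company fails its burden.
The analysis ends at Stage 2; the union prevails.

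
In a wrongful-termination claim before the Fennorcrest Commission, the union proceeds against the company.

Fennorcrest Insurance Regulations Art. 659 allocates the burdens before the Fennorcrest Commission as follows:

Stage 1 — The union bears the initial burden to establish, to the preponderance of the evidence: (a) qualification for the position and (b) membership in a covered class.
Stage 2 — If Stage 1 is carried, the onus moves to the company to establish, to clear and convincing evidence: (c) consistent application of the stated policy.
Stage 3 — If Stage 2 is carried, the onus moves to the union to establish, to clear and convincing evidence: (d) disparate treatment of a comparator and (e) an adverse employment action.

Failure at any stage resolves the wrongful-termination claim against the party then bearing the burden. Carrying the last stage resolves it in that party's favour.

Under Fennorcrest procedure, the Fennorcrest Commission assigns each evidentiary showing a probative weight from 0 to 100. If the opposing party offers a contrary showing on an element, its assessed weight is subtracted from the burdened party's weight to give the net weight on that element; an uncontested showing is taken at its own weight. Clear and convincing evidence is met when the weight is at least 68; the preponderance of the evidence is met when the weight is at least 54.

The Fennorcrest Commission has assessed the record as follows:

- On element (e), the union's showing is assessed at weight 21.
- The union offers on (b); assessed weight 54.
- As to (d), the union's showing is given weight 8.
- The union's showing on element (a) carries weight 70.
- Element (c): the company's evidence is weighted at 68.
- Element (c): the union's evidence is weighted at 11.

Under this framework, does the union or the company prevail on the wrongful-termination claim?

union

At Stage 1 the union must meet the preponderance of the evidence (weight is at least 54): on (a) the weight is 70, which does reach 54, so (a) meets the standard; on (b) the weight is 54, which does reach 54, so (b) meets the standard.
  Stage 1 carried; the burden shifts to the company.
At Stage 2 the company must meet clear and convincing evidence (weight is at least 68): on (c) the weight is 68 less the opposing 11 gives net 57, < 68, so (c) does not meet the standard.
  The company does not carry Stage 2.
The union prevails.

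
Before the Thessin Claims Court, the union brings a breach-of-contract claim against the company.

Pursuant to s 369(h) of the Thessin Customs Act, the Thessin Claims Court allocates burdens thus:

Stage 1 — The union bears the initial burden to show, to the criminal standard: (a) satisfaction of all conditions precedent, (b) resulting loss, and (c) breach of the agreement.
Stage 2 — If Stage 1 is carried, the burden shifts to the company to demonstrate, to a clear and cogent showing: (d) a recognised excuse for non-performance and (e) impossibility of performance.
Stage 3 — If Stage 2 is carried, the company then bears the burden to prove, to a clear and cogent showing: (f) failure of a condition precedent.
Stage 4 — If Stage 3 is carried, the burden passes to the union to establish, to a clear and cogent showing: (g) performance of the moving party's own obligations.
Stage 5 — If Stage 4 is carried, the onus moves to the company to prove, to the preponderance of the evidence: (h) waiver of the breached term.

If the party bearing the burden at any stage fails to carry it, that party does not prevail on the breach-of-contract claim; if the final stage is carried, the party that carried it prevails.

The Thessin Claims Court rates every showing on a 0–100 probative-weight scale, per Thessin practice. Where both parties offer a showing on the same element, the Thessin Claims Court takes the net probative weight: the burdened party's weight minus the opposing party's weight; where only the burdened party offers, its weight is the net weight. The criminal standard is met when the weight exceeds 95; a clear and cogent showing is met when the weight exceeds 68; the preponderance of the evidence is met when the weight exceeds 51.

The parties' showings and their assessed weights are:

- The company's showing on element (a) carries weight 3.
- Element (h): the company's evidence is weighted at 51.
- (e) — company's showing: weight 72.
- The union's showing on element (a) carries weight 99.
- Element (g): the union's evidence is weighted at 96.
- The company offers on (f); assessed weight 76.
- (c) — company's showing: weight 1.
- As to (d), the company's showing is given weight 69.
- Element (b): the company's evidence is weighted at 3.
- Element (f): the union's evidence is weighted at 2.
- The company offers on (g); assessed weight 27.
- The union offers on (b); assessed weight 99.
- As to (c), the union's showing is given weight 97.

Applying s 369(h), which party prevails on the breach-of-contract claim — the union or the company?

Stage 1 (union, the criminal standard, weight exceeds 95): (a) net 99−3=96 > 95 — meets; (b) net 99−3=96 > 95 — meets; (c) net 97−1=96 > 95 — meets.
  All elements met. The burden passes to the company.
Stage 2 (company, a clear and cogent showing, weight exceeds 68): (d) 69 > 68 — meets; (e) 72 > 68 — meets.
  Stage 2 carried; the burden remains with the company.
Stage 3 (company, a clear and cogent showing, weight exceeds 68): (f) net 76−2=74 > 68 — meets.
  Stage 3 carried; the burden shifts to the union.
Stage 4 (union, a clear and cogent showing, weight exceeds 68): (g) net 96−27=69 > 68 — meets.
  Stage 4 carried; the burden shifts to the company.
Stage 5 (company, the preponderance of the evidence, weight exceeds 51): (h) 51 ≤ 51 — fails.
  Not every element is met, so the company fails to carry Stage 5.
So the union prevails.

union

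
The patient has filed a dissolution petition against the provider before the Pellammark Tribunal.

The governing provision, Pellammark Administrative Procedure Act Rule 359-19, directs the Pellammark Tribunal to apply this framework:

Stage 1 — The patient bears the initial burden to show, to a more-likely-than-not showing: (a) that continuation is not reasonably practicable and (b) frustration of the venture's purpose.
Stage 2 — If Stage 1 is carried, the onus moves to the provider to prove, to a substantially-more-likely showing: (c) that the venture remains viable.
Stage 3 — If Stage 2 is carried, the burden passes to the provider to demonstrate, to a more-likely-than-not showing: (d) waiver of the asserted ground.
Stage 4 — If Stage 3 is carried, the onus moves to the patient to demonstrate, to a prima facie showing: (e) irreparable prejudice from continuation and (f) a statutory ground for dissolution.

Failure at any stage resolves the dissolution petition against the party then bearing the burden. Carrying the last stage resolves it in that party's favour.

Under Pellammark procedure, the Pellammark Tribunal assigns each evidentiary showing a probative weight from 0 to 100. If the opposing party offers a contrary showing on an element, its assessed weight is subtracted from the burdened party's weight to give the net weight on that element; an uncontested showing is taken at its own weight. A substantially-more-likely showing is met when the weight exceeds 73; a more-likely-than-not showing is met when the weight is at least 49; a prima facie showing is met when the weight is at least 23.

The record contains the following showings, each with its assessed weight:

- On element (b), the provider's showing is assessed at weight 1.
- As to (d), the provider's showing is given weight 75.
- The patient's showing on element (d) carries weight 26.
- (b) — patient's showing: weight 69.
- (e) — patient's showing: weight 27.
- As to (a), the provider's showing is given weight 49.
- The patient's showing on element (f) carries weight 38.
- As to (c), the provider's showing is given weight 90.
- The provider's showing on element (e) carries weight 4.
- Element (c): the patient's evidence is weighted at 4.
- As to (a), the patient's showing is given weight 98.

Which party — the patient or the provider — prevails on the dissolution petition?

At Stage 1 the patient must meet a more-likely-than-not showing (weight is at least 49): on (a) the weight is 98 less the opposing 49 gives net 49, ≥ 49, so (a) meets the standard; on (b) the weight is 69 less the opposing 1 gives net 68, which does reach 49, so (b) meets the standard.
  Stage 1 carried; the burden shifts to the provider.
At Stage 2 the provider must meet a substantially-more-likely showing (weight exceeds 73): on (c) the weight is 90 less the opposing 4 gives net 86, > 73, so (c) meets the standard.
  Stage 2 carried; the burden remains with the provider.
At Stage 3 the provider must meet a more-likely-than-not showing (weight is at least 49): on (d) the weight is 75 less the opposing 26 gives net 49, ≥ 49, so (d) meets the standard.
  All elements met. The burden passes to the patient.
At Stage 4 the patient must meet a prima facie showing (weight is at least 23): on (e) the weight is 27 less the opposing 4 gives net 23, which does reach 23, so (e) meets the standard; on (f) the weight is 38, which does reach 23, so (f) meets the standard.
  All elements met at the final stage.
All stages carried — the patient prevails.

patient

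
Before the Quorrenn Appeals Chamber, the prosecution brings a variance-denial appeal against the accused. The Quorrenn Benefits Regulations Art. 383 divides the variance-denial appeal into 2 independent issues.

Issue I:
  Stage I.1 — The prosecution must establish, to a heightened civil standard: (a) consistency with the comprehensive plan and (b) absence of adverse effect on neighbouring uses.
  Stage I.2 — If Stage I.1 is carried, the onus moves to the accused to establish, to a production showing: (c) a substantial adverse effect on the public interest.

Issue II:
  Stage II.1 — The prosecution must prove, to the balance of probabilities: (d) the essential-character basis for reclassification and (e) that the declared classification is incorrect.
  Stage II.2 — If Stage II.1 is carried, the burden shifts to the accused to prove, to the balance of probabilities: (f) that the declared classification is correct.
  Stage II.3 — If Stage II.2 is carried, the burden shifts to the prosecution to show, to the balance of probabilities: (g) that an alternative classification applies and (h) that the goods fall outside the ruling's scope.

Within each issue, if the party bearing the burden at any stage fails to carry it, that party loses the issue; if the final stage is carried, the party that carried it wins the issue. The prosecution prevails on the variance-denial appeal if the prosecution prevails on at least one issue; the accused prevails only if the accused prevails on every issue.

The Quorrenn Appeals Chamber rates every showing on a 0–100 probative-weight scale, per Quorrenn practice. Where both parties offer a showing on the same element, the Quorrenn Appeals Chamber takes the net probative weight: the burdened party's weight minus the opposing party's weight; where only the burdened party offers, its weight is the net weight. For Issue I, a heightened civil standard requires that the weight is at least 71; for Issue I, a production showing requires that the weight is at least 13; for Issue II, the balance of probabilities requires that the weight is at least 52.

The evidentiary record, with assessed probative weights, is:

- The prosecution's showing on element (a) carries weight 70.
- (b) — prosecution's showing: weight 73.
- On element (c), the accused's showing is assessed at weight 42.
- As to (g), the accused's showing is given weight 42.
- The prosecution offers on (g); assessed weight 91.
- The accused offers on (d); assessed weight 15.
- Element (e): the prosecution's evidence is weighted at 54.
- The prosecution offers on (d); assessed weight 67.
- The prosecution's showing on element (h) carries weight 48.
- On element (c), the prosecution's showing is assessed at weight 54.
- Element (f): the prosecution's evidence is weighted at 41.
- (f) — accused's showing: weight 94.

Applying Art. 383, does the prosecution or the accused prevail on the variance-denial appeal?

accused

— Issue I —
At Stage I.1 the prosecution must meet a heightened civil standard (weight is at least 71): on (a) the weight is 70, which does not reach 71, so (a) does not meet the standard; on (b) the weight is 73, ≥ 71, so (b) meets the standard.
  The prosecution does not carry Stage I.1.
The analysis ends at Stage I.1; the accused prevails on this issue.
— Issue II —
Stage II.1 — burden on prosecution; standard: the balance of probabilities (weight is at least 52).
    (d): 67 − 15 = 52 ≥ 52 [met]
    (e): 54 ≥ 52 [met]
  Stage II.1 carried; the burden shifts to the accused.
Stage II.2 — burden on accused; standard: the balance of probabilities (weight is at least 52).
    (f): 94 − 41 = 53 ≥ 52 [met]
  Stage II.2 is satisfied; the onus moves to the prosecution.
Stage II.3 — burden on prosecution; standard: the balance of probabilities (weight is at least 52).
    (g): 91 − 42 = 49 < 52 [not met]
    (h): 48 < 52 [not met]
  The prosecution does not carry Stage II.3.
So the accused prevails on this issue.
Per-issue: Issue I → accused; Issue II → accused. The prosecution must prevail on at least one issue; overall, the accused prevails.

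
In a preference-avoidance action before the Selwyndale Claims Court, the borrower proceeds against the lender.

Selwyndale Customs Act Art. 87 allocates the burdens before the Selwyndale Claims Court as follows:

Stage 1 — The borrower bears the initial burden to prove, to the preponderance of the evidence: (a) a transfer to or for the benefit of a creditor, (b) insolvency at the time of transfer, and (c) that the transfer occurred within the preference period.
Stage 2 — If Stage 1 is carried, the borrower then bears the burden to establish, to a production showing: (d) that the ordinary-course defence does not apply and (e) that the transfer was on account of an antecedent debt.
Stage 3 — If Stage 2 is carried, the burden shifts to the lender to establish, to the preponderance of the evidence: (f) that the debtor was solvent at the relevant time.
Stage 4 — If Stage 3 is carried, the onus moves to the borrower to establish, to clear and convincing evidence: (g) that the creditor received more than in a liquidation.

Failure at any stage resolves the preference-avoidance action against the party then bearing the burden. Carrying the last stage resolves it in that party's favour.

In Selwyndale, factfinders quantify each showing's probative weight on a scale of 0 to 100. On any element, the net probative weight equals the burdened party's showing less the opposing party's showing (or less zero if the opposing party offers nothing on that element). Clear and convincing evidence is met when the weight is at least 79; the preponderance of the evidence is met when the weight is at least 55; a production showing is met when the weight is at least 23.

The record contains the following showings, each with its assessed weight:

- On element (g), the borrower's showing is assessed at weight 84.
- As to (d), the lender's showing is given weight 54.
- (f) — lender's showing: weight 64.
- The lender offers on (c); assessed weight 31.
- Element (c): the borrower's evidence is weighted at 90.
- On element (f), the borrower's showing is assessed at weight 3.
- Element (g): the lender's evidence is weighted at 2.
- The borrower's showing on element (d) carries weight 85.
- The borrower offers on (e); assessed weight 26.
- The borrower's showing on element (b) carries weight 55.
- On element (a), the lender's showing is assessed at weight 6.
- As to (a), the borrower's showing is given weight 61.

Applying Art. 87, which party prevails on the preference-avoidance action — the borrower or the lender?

borrower

Stage 1 (borrower, the preponderance of the evidence, weight is at least 55): (a) net 61−6=55 ≥ 55 — meets; (b) 55 ≥ 55 — meets; (c) net 90−31=59 ≥ 55 — meets.
  Stage 1 carried; the burden remains with the borrower.
Stage 2 (borrower, a production showing, weight is at least 23): (d) net 85−54=31 ≥ 23 — meets; (e) 26 ≥ 23 — meets.
  All elements met. The burden passes to the lender.
Stage 3 (lender, the preponderance of the evidence, weight is at least 55): (f) net 64−3=61 ≥ 55 — meets.
  Stage 3 is satisfied; the onus moves to the borrower.
Stage 4 (borrower, clear and convincing evidence, weight is at least 79): (g) net 84−2=82 ≥ 79 — meets.
  Stage 4 carried; the final stage is satisfied.
Every stage carried; the borrower prevails.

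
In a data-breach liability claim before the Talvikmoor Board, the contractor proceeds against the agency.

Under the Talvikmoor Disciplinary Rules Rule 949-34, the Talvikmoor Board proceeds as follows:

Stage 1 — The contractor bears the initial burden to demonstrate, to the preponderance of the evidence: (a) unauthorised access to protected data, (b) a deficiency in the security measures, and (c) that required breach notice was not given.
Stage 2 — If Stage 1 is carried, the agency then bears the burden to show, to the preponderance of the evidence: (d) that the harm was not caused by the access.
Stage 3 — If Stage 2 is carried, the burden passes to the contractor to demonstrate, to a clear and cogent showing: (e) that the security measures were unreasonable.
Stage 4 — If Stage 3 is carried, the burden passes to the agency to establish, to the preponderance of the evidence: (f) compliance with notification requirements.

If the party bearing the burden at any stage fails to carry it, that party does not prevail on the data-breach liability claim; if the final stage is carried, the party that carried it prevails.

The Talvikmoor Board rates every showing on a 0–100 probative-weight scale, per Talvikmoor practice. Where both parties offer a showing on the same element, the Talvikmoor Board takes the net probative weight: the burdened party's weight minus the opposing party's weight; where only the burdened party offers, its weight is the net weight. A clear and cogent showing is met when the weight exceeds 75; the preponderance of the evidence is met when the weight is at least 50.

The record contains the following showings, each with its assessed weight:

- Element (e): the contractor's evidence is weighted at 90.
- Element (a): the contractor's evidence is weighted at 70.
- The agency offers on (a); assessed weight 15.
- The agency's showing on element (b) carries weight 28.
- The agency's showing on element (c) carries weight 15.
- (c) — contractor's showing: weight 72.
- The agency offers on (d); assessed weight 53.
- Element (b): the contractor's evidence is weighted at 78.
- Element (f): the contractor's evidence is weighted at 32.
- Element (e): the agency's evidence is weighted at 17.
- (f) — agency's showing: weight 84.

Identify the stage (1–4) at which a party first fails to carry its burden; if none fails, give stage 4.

At Stage 1 the contractor must meet the preponderance of the evidence (weight is at least 50): on (a) the weight is 70 less the opposing 15 gives net 55, which does reach 50, so (a) meets the standard; on (b) the weight is 78 less the opposing 28 gives net 50, which does reach 50, so (b) meets the standard; on (c) the weight is 72 less the opposing 15 gives net 57, which does reach 50, so (c) meets the standard.
  The contractor carries Stage 1; the agency now bears the burden.
At Stage 2 the agency must meet the preponderance of the evidence (weight is at least 50): on (d) the weight is 53, ≥ 50, so (d) meets the standard.
  Stage 2 carried; the burden shifts to the contractor.
At Stage 3 the contractor must meet a clear and cogent showing (weight exceeds 75): on (e) the weight is 90 less the opposing 17 gives net 73, which does not exceed 75, so (e) does not meet the standard.
  The contractor does not carry Stage 3.
So the agency prevails.

stage 3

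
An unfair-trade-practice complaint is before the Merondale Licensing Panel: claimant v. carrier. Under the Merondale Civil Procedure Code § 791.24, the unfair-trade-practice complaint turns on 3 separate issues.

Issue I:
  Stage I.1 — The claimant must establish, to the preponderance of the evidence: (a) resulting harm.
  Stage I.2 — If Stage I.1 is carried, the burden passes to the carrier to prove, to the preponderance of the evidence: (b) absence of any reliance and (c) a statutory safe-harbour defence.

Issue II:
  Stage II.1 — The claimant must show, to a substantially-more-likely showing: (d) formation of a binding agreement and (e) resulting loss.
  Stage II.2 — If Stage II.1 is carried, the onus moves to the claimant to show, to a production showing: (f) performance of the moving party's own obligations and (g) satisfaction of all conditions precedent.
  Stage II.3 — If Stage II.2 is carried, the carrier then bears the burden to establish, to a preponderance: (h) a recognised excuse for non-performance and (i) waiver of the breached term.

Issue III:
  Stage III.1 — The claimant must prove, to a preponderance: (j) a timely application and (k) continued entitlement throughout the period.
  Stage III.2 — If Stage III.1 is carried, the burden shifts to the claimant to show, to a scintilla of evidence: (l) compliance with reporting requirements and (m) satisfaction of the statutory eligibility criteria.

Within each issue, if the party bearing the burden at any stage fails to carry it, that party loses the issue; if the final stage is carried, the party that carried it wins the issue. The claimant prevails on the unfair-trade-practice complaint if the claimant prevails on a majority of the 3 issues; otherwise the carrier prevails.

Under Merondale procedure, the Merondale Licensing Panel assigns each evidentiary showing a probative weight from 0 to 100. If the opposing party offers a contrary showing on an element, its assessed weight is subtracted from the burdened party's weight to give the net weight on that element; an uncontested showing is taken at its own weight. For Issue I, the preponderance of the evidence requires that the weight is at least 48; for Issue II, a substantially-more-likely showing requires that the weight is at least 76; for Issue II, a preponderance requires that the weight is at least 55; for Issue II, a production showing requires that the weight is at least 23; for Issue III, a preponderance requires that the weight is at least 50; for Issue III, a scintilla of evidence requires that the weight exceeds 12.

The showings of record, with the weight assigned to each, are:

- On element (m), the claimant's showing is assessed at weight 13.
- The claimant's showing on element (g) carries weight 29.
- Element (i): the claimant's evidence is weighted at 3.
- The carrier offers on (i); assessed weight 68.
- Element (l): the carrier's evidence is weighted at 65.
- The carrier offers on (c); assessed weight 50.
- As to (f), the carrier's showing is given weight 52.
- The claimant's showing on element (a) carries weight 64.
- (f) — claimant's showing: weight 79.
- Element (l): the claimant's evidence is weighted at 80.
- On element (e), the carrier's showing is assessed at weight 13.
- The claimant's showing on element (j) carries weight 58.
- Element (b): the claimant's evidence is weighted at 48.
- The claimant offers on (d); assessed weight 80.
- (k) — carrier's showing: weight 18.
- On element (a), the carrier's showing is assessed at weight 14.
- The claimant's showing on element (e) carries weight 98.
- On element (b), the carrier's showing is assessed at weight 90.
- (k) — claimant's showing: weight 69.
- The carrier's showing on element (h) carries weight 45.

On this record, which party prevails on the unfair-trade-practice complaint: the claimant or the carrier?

claimant

— Issue I —
Stage I.1 (claimant, the preponderance of the evidence, weight is at least 48): (a) net 64−14=50 ≥ 48 — meets.
  Stage I.1 carried; the burden shifts to the carrier.
Stage I.2 (carrier, the preponderance of the evidence, weight is at least 48): (b) net 90−48=42 < 48 — fails; (c) 50 ≥ 48 — meets.
  Not every element is met, so the carrier fails to carry Stage I.2.
The claimant prevails on this issue.
— Issue II —
Stage II.1 — burden on claimant; standard: a substantially-more-likely showing (weight is at least 76).
    (d): 80 ≥ 76 [met]
    (e): 98 − 13 = 85 ≥ 76 [met]
  All elements met. The claimant retains the burden for Stage II.2.
Stage II.2 — burden on claimant; standard: a production showing (weight is at least 23).
    (f): 79 − 52 = 27 ≥ 23 [met]
    (g): 29 ≥ 23 [met]
  Stage II.2 carried; the burden shifts to the carrier.
Stage II.3 — burden on carrier; standard: a preponderance (weight is at least 55).
    (h): 45 < 55 [not met]
    (i): 68 − 3 = 65 ≥ 55 [met]
  The carrier does not carry Stage II.3.
So the claimant prevails on this issue.
— Issue III —
Stage III.1 — burden on claimant; standard: a preponderance (weight is at least 50).
    (j): 58 ≥ 50 [met]
    (k): 69 − 18 = 51 ≥ 50 [met]
  All elements met. The claimant retains the burden for Stage III.2.
Stage III.2 — burden on claimant; standard: a scintilla of evidence (weight exceeds 12).
    (l): 80 − 65 = 15 > 12 [met]
    (m): 13 > 12 [met]
  All elements met at the final stage.
Every stage carried; the claimant prevails on this issue.
Per-issue: Issue I → claimant; Issue II → claimant; Issue III → claimant. The claimant must prevail on a majority of issues; overall, the claimant prevails.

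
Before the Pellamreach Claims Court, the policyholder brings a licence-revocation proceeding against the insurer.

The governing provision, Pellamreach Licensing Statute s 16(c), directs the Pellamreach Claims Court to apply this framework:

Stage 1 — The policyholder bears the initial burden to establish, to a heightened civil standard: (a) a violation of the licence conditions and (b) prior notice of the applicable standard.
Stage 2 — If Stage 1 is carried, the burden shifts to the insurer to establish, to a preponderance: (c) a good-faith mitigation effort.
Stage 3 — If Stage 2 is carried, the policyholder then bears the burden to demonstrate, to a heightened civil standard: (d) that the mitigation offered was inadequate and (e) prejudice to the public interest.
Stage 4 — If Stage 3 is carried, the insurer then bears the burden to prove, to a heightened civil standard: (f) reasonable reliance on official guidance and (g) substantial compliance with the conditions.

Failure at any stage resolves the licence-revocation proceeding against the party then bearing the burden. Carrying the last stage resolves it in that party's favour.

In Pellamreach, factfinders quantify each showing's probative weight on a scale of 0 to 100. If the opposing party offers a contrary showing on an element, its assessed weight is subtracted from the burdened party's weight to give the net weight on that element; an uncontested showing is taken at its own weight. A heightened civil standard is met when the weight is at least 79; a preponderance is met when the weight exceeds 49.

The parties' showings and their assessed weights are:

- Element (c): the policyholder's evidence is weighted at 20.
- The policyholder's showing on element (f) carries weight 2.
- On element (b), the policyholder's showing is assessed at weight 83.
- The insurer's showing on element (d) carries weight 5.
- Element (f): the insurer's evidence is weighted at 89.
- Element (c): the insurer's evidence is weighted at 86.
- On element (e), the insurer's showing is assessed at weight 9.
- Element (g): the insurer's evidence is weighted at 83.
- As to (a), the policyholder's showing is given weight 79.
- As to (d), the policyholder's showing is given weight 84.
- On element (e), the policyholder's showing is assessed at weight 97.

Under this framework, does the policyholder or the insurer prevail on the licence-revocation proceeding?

insurer

Stage 1 (policyholder, a heightened civil standard, weight is at least 79): (a) 79 ≥ 79 — meets; (b) 83 ≥ 79 — meets.
  All elements met. The burden passes to the insurer.
Stage 2 (insurer, a preponderance, weight exceeds 49): (c) net 86−20=66 > 49 — meets.
  Stage 2 carried; the burden shifts to the policyholder.
Stage 3 (policyholder, a heightened civil standard, weight is at least 79): (d) net 84−5=79 ≥ 79 — meets; (e) net 97−9=88 ≥ 79 — meets.
  Stage 3 carried; the burden shifts to the insurer.
Stage 4 (insurer, a heightened civil standard, weight is at least 79): (f) net 89−2=87 ≥ 79 — meets; (g) 83 ≥ 79 — meets.
  The insurer carries the last stage.
All stages carried — the insurer prevails.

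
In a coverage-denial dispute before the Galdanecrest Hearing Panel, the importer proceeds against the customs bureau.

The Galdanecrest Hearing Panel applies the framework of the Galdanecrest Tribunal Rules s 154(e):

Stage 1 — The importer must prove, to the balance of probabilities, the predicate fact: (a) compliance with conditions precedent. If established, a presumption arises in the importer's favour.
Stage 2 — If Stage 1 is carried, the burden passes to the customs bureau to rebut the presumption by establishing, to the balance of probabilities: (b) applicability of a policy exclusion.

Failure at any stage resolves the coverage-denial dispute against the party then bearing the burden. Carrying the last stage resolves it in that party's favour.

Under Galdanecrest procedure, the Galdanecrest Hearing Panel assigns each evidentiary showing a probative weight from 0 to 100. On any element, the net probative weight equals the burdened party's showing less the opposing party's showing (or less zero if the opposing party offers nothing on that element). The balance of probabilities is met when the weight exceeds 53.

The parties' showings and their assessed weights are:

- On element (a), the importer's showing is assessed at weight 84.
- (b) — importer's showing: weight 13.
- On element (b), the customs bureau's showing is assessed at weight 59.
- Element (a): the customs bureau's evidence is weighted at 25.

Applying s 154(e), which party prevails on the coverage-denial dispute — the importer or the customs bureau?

importer

Stage 1 (importer, the balance of probabilities, weight exceeds 53): (a) net 84−25=59 > 53 — meets.
  Stage 1 carried; the burden shifts to the customs bureau.
Stage 2 (customs bureau, the balance of probabilities, weight exceeds 53): (b) net 59−13=46 ≤ 53 — fails.
  Not every element is met, so the customs bureau fails to carry Stage 2.
The importer prevails.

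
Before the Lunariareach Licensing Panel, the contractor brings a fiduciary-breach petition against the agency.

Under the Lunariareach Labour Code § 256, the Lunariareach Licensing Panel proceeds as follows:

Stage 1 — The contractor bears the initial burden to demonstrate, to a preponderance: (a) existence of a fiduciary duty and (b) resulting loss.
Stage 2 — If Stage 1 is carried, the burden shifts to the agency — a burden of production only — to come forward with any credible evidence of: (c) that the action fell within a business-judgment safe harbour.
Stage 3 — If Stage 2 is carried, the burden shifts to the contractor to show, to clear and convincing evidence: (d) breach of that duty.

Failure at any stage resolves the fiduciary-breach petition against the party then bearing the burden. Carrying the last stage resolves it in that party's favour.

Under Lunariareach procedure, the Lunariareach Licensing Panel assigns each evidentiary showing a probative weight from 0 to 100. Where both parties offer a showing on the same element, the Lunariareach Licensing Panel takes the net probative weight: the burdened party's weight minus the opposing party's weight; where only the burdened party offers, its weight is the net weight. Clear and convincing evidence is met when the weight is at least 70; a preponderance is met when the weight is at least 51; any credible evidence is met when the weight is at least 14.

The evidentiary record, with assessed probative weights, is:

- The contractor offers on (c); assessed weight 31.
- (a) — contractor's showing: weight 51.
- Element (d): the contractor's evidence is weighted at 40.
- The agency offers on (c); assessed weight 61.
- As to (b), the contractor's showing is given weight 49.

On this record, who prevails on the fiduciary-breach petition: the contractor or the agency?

agency

At Stage 1 the contractor must meet a preponderance (weight is at least 51): on (a) the weight is 51, which does reach 51, so (a) meets the standard; on (b) the weight is 49, < 51, so (b) does not meet the standard.
  Stage 1 not carried; the contractor fails its burden.
The analysis ends at Stage 1; the agency prevails.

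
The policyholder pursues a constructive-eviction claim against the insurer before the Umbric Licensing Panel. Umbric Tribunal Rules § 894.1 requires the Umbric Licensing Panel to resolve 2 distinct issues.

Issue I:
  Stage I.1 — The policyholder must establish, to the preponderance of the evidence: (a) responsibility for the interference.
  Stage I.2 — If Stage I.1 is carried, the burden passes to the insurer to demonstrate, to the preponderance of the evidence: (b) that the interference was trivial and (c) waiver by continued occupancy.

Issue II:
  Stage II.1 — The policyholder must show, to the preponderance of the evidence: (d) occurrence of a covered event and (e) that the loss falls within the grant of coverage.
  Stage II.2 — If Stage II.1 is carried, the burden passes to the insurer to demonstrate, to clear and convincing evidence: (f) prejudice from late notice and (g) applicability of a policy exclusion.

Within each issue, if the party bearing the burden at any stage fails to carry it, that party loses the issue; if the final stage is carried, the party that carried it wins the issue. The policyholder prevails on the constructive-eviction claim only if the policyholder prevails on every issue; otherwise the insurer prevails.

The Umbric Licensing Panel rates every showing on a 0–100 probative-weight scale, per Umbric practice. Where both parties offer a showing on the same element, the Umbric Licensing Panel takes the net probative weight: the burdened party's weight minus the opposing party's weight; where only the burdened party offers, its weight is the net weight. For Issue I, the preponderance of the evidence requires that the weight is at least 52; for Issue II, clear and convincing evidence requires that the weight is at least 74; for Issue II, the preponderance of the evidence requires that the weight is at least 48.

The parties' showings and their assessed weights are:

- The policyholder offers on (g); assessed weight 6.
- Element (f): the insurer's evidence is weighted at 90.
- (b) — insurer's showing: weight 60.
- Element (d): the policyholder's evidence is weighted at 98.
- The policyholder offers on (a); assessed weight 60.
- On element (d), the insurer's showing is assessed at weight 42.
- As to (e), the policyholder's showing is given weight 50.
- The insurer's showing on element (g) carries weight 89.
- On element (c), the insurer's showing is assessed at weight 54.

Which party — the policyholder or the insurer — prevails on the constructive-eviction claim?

insurer

— Issue I —
At Stage I.1 the policyholder must meet the preponderance of the evidence (weight is at least 52): on (a) the weight is 60, ≥ 52, so (a) meets the standard.
  The policyholder carries Stage I.1; the insurer now bears the burden.
At Stage I.2 the insurer must meet the preponderance of the evidence (weight is at least 52): on (b) the weight is 60, which does reach 52, so (b) meets the standard; on (c) the weight is 54, which does reach 52, so (c) meets the standard.
  The insurer carries the last stage.
Every stage carried; the insurer prevails on this issue.
— Issue II —
Stage II.1 — burden on policyholder; standard: the preponderance of the evidence (weight is at least 48).
    (d): 98 − 42 = 56 ≥ 48 [met]
    (e): 50 ≥ 48 [met]
  Stage II.1 carried; the burden shifts to the insurer.
Stage II.2 — burden on insurer; standard: clear and convincing evidence (weight is at least 74).
    (f): 90 ≥ 74 [met]
    (g): 89 − 6 = 83 ≥ 74 [met]
  The insurer carries the last stage.
Every stage carried; the insurer prevails on this issue.
Per-issue: Issue I → insurer; Issue II → insurer. The policyholder must prevail on every issue; overall, the insurer prevails.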